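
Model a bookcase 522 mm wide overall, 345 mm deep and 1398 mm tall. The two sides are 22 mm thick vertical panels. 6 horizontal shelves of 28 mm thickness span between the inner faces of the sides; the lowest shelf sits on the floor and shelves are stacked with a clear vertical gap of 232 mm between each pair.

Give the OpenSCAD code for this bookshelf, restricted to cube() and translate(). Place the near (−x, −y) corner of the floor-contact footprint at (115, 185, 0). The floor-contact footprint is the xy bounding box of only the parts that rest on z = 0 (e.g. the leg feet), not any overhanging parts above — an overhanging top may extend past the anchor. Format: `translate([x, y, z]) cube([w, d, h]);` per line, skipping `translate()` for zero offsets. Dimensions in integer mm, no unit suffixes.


translate([115, 185, 0]) cube([22, 345, 1398]);
translate([615, 185, 0]) cube([22, 345, 1398]);
translate([137, 185, 0]) cube([478, 345, 28]);
translate([137, 185, 260]) cube([478, 345, 28]);
translate([137, 185, 520]) cube([478, 345, 28]);
translate([137, 185, 780]) cube([478, 345, 28]);
translate([137, 185, 1040]) cube([478, 345, 28]);
translate([137, 185, 1300]) cube([478, 345, 28]);


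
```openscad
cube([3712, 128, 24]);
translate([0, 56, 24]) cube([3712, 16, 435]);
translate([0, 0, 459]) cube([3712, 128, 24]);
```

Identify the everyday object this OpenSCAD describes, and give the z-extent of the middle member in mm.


An I-beam. The web height is 435 mm.

Two wide flanges with a thin centred web — an I-beam. Overall 483 mm minus two 24 mm flanges gives a web of 483 − 2·24 = 435 mm.


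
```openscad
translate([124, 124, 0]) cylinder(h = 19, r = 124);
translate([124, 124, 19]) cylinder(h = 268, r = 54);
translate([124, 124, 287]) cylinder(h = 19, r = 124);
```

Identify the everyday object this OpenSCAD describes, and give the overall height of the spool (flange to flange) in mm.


A spool. The overall height is 306 mm.

Three coaxial cylinders, large–small–large — a spool. Two 19 mm flanges and a 268 mm core give 19 + 268 + 19 = 306 mm.


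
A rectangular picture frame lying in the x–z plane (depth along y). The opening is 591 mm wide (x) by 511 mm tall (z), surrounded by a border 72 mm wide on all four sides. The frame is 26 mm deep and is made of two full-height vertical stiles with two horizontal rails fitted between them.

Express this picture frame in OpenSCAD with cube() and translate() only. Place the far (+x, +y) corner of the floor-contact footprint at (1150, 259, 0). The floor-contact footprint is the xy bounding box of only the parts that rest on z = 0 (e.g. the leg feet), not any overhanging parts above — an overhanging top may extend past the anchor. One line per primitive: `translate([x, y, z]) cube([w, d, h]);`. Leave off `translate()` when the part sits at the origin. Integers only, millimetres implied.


translate([415, 233, 0]) cube([72, 26, 655]);
translate([1078, 233, 0]) cube([72, 26, 655]);
translate([487, 233, 0]) cube([591, 26, 72]);
translate([487, 233, 583]) cube([591, 26, 72]);


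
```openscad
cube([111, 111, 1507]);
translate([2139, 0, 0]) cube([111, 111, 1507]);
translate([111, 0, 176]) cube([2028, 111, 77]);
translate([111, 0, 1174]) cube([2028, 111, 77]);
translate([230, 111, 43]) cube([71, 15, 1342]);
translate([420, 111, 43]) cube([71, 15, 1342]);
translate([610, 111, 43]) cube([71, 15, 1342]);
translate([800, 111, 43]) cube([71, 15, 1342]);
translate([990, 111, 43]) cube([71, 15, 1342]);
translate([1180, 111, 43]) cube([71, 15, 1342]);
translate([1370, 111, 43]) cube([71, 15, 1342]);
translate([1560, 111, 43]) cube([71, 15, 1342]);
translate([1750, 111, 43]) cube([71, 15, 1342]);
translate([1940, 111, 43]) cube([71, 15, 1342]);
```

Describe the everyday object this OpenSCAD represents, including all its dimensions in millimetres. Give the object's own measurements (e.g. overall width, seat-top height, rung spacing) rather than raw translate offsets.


A fence section. Two 111×111 mm posts, 1507 mm tall, stand on the floor with a clear span of 2028 mm between their inner faces. Two horizontal rails of 111×77 mm section span the gap between the posts with their undersides at z = 176 mm and z = 1174 mm, flush with the posts' −y face. 10 pickets, each 71 mm wide, 15 mm thick and 1342 mm tall, are fixed to the +y face of the rails with their bottoms at z = 43 mm, spaced across the span with a 119 mm gap after the −x post and between neighbouring pickets, with 128 mm left before the +x post.


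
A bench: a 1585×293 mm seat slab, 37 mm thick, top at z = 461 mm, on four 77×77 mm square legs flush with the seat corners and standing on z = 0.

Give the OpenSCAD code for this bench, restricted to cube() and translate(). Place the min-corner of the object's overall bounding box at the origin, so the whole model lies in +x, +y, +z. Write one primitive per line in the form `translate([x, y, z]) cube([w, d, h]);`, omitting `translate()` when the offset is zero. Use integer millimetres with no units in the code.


// leg_h = 461 − 37 = 424
translate([0, 0, 424]) cube([1585, 293, 37]);
cube([77, 77, 424]);
translate([0, 216, 0]) cube([77, 77, 424]);
translate([1508, 0, 0]) cube([77, 77, 424]);
translate([1508, 216, 0]) cube([77, 77, 424]);


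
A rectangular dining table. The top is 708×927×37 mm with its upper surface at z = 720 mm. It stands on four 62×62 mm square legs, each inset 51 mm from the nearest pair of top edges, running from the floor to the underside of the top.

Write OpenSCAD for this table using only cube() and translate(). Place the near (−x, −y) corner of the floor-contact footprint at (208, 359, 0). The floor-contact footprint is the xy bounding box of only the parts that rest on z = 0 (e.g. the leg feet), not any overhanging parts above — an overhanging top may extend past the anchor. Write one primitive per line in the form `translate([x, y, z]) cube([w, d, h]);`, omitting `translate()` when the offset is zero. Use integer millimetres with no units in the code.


translate([157, 308, 683]) cube([708, 927, 37]);
translate([208, 359, 0]) cube([62, 62, 683]);
translate([752, 359, 0]) cube([62, 62, 683]);
translate([208, 1122, 0]) cube([62, 62, 683]);
translate([752, 1122, 0]) cube([62, 62, 683]);


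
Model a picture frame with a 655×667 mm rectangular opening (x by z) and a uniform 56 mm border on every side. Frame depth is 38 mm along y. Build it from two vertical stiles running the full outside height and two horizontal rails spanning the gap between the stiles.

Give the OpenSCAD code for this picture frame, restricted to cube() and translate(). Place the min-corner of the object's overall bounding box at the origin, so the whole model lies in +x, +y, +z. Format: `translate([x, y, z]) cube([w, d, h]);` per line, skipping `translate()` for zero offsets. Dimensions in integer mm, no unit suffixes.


cube([56, 38, 779]);
translate([711, 0, 0]) cube([56, 38, 779]);
translate([56, 0, 0]) cube([655, 38, 56]);
translate([56, 0, 723]) cube([655, 38, 56]);


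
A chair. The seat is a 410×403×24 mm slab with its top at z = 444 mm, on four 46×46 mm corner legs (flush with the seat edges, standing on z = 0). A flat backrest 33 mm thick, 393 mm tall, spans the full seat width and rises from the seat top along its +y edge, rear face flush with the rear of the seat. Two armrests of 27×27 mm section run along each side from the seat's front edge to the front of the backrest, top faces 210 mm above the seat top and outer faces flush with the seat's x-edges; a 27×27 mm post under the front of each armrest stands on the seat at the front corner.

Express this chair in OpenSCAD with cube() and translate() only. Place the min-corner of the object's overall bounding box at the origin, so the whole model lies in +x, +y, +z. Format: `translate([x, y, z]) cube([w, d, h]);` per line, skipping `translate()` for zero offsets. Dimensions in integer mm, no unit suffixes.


translate([0, 0, 420]) cube([410, 403, 24]);
cube([46, 46, 420]);
translate([364, 0, 0]) cube([46, 46, 420]);
translate([0, 357, 0]) cube([46, 46, 420]);
translate([364, 357, 0]) cube([46, 46, 420]);
translate([0, 370, 444]) cube([410, 33, 393]);
translate([0, 0, 627]) cube([27, 370, 27]);
translate([383, 0, 627]) cube([27, 370, 27]);
translate([0, 0, 444]) cube([27, 27, 183]);
translate([383, 0, 444]) cube([27, 27, 183]);


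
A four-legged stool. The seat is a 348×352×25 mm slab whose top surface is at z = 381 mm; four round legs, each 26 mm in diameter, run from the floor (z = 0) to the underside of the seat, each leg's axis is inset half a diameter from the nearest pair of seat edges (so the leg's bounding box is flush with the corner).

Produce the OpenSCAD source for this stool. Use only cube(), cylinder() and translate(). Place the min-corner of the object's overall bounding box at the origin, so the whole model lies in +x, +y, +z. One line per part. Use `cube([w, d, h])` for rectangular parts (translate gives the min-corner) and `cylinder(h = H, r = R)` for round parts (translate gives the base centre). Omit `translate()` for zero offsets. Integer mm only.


translate([0, 0, 356]) cube([348, 352, 25]);
translate([13, 13, 0]) cylinder(h = 356, r = 13);
translate([335, 13, 0]) cylinder(h = 356, r = 13);
translate([13, 339, 0]) cylinder(h = 356, r = 13);
translate([335, 339, 0]) cylinder(h = 356, r = 13);


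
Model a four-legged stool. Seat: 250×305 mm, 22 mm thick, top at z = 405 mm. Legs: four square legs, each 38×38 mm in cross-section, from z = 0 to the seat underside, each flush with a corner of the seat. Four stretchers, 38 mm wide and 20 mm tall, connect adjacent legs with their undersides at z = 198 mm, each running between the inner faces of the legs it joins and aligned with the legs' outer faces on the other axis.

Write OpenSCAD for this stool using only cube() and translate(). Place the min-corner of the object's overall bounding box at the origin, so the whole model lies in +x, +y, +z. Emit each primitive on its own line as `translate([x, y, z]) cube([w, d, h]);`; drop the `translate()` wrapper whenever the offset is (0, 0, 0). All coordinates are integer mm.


translate([0, 0, 383]) cube([250, 305, 22]);
cube([38, 38, 383]);
translate([212, 0, 0]) cube([38, 38, 383]);
translate([0, 267, 0]) cube([38, 38, 383]);
translate([212, 267, 0]) cube([38, 38, 383]);
translate([38, 0, 198]) cube([174, 38, 20]);
translate([38, 267, 198]) cube([174, 38, 20]);
translate([0, 38, 198]) cube([38, 229, 20]);
translate([212, 38, 198]) cube([38, 229, 20]);


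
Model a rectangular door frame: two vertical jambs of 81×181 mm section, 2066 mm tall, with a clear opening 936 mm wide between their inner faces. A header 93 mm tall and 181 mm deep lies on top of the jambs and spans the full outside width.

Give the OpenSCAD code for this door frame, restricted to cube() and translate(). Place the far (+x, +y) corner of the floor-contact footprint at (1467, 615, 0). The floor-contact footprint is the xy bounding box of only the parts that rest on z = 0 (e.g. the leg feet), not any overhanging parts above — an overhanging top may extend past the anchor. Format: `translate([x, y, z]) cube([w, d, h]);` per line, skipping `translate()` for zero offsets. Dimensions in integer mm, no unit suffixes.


translate([369, 434, 0]) cube([81, 181, 2066]);
translate([1386, 434, 0]) cube([81, 181, 2066]);
translate([369, 434, 2066]) cube([1098, 181, 93]);


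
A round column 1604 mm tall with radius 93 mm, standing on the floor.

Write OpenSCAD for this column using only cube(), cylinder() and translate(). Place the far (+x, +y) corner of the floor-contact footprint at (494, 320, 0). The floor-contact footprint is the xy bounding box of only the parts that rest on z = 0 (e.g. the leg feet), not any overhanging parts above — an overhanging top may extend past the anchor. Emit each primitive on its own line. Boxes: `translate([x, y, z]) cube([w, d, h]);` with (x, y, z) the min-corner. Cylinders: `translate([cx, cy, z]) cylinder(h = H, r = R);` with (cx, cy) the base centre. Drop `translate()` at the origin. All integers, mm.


translate([401, 227, 0]) cylinder(h = 1604, r = 93);


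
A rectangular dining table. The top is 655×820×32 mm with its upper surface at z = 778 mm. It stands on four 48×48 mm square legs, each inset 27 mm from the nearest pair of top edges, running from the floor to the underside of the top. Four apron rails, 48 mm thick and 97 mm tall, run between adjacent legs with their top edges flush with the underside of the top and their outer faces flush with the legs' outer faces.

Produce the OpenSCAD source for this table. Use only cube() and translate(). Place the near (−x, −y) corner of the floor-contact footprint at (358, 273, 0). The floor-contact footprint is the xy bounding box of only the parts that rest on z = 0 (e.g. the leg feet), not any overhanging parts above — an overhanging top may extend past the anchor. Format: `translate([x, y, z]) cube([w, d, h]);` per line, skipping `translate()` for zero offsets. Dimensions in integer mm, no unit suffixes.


// leg_h = 778 - 32 = 746
// apron z = 746 - 97 = 649
translate([331, 246, 746]) cube([655, 820, 32]);
translate([358, 273, 0]) cube([48, 48, 746]);
translate([911, 273, 0]) cube([48, 48, 746]);
translate([358, 991, 0]) cube([48, 48, 746]);
translate([911, 991, 0]) cube([48, 48, 746]);
translate([406, 273, 649]) cube([505, 48, 97]);
translate([406, 991, 649]) cube([505, 48, 97]);
translate([358, 321, 649]) cube([48, 670, 97]);
translate([911, 321, 649]) cube([48, 670, 97]);


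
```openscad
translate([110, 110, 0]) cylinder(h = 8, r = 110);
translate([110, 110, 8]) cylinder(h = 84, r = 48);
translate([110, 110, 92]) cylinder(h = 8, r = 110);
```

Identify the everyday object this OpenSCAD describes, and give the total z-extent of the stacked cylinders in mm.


A spool. The overall height is 100 mm.

Three coaxial cylinders, large–small–large — a spool. Two 8 mm flanges and a 84 mm core give 8 + 84 + 8 = 100 mm.


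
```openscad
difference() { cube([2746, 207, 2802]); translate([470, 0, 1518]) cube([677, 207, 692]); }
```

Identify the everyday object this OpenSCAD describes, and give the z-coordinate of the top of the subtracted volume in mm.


A wall with a window opening. The window head height is 2210 mm.

A wall with a rectangular opening subtracted — a window. Sill at z = 1518, opening 692 mm tall, so the head is at 1518 + 692 = 2210 mm.


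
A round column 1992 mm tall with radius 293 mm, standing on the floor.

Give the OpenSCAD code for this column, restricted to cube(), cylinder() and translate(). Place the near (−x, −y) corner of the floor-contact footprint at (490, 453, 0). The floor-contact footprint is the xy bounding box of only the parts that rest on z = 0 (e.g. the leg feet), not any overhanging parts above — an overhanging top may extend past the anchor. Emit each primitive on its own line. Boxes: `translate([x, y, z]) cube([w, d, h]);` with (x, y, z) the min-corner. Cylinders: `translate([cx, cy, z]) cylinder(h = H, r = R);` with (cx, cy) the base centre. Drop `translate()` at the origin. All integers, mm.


translate([783, 746, 0]) cylinder(h = 1992, r = 293);


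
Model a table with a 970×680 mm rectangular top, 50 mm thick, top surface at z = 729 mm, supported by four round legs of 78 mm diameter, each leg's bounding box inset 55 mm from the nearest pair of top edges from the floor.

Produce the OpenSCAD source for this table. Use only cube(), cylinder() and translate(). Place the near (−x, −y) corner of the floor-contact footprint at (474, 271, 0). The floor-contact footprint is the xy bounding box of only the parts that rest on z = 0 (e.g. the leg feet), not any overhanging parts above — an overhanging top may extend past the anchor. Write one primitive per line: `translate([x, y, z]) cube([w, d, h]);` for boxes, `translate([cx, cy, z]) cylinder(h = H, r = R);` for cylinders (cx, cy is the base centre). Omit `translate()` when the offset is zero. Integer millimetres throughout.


translate([419, 216, 679]) cube([970, 680, 50]);
translate([513, 310, 0]) cylinder(h = 679, r = 39);
translate([1295, 310, 0]) cylinder(h = 679, r = 39);
translate([513, 802, 0]) cylinder(h = 679, r = 39);
translate([1295, 802, 0]) cylinder(h = 679, r = 39);


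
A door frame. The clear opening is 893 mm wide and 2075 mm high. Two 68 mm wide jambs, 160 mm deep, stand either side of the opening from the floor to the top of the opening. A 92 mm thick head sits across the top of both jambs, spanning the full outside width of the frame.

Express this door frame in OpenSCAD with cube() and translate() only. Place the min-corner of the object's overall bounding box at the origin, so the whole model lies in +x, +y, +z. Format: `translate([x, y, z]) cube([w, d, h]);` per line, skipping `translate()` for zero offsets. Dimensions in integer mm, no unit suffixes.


cube([68, 160, 2075]);
translate([961, 0, 0]) cube([68, 160, 2075]);
translate([0, 0, 2075]) cube([1029, 160, 92]);


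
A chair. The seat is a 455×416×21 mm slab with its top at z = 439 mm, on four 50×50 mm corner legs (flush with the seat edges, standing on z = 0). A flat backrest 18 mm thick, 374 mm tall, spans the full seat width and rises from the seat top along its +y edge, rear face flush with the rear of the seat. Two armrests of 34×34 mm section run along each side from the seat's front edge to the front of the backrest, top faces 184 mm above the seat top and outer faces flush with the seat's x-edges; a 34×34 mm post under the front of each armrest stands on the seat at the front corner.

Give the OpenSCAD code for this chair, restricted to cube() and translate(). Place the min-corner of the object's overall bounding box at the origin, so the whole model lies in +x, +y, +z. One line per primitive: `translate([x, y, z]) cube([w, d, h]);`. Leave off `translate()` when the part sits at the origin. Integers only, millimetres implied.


translate([0, 0, 418]) cube([455, 416, 21]);
cube([50, 50, 418]);
translate([405, 0, 0]) cube([50, 50, 418]);
translate([0, 366, 0]) cube([50, 50, 418]);
translate([405, 366, 0]) cube([50, 50, 418]);
translate([0, 398, 439]) cube([455, 18, 374]);
translate([0, 0, 589]) cube([34, 398, 34]);
translate([421, 0, 589]) cube([34, 398, 34]);
translate([0, 0, 439]) cube([34, 34, 150]);
translate([421, 0, 439]) cube([34, 34, 150]);


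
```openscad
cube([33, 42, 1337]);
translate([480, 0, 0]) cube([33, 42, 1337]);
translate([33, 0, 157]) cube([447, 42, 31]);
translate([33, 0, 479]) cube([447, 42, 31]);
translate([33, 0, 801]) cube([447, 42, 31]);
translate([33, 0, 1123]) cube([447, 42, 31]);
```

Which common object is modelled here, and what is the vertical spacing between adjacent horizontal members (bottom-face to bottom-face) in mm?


A ladder. The rung spacing is 322 mm.

Two tall 33×42 posts with 4 short bars between them — a ladder. Adjacent rungs sit at z = 157 and z = 479, so the spacing is 479 − 157 = 322 mm.


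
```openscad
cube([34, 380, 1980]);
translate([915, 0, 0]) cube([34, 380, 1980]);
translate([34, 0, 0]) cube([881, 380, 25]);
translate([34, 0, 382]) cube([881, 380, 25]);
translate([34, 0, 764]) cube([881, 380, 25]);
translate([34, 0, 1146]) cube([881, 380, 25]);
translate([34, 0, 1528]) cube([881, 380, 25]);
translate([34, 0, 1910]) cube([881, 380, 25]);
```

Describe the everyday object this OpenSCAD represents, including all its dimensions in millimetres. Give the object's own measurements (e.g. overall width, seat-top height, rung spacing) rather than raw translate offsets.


An open bookshelf. Two side panels, each 34 mm thick, 380 mm deep and 1980 mm tall, stand 949 mm apart (outside-to-outside). Between them sit 6 shelves, each 25 mm thick and 380 mm deep, spanning the full gap between the sides. The bottom shelf rests on the floor (its underside at z = 0) and the clear gap between one shelf's top and the next shelf's underside is 357 mm.


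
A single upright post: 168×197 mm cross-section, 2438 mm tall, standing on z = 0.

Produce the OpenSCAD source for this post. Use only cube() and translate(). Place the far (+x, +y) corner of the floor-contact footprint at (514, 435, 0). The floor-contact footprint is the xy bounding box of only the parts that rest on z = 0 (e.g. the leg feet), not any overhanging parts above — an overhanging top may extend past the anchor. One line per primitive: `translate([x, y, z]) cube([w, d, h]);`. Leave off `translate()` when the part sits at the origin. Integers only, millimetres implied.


translate([346, 238, 0]) cube([168, 197, 2438]);


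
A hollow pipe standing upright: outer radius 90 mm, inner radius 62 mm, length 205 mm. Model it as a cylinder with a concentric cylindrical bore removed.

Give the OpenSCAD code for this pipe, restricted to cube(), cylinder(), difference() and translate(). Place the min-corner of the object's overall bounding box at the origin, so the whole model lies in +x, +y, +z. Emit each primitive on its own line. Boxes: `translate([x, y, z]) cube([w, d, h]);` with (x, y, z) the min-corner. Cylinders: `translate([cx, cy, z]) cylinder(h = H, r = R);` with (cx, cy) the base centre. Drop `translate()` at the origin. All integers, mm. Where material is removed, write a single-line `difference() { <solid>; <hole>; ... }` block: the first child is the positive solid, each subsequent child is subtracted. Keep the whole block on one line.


difference() { translate([90, 90, 0]) cylinder(h = 205, r = 90); translate([90, 90, 0]) cylinder(h = 205, r = 62); }


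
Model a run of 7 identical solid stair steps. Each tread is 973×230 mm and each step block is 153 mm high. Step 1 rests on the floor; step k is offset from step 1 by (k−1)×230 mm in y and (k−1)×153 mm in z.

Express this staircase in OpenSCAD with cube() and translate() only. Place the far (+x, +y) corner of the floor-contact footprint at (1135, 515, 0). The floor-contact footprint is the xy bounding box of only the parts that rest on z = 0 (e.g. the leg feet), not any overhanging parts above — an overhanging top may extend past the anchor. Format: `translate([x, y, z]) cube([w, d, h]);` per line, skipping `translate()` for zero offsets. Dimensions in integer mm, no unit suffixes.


translate([162, 285, 0]) cube([973, 230, 153]);
translate([162, 515, 153]) cube([973, 230, 153]);
translate([162, 745, 306]) cube([973, 230, 153]);
translate([162, 975, 459]) cube([973, 230, 153]);
translate([162, 1205, 612]) cube([973, 230, 153]);
translate([162, 1435, 765]) cube([973, 230, 153]);
translate([162, 1665, 918]) cube([973, 230, 153]);


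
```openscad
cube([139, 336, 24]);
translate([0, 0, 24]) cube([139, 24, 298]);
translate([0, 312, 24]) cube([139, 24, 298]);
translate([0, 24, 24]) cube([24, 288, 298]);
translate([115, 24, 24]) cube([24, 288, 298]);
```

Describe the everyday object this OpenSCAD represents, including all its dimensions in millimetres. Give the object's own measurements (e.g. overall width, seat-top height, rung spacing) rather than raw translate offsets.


An open-topped rectangular box: outside dimensions 139×336×322 mm, with a uniform wall and base thickness of 24 mm. The base is a full 139×336 slab on the floor; four walls sit on top of the base. The front and back walls (the −y and +y sides) span the full width; the two side walls fit between them.


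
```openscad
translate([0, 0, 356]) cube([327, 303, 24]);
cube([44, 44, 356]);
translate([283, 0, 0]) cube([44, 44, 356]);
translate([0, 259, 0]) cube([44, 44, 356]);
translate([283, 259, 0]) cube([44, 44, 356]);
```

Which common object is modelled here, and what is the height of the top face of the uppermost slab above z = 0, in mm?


A stool. The seat height is 380 mm.

A 327×303×24 slab at z = 356 on four corner posts — a stool. The seat top is 356 + 24 = 380 mm.


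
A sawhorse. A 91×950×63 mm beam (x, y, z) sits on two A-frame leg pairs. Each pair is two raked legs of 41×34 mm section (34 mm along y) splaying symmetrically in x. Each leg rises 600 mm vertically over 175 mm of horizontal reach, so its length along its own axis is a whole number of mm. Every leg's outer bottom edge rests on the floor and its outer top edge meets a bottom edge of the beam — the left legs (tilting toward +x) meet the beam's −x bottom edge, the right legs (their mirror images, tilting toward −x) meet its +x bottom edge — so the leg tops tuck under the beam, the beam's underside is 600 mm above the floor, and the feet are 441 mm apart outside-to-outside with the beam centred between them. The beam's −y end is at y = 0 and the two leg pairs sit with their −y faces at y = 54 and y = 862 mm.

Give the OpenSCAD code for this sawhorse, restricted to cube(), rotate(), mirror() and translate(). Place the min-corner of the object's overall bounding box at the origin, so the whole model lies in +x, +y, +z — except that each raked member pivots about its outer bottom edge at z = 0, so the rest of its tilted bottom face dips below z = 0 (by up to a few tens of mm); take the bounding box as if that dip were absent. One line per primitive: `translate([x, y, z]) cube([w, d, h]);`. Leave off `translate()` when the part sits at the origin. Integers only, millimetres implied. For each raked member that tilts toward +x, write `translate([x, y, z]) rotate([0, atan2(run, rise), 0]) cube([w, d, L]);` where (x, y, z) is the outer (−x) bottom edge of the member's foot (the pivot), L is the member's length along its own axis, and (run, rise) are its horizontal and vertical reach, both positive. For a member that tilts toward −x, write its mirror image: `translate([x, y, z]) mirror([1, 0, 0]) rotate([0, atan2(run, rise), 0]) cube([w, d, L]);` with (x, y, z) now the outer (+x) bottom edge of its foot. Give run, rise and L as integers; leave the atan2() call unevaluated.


translate([175, 0, 600]) cube([91, 950, 63]);
translate([0, 54, 0]) rotate([0, atan2(175, 600), 0]) cube([41, 34, 625]);
translate([441, 54, 0]) mirror([1, 0, 0]) rotate([0, atan2(175, 600), 0]) cube([41, 34, 625]);
translate([0, 862, 0]) rotate([0, atan2(175, 600), 0]) cube([41, 34, 625]);
translate([441, 862, 0]) mirror([1, 0, 0]) rotate([0, atan2(175, 600), 0]) cube([41, 34, 625]);


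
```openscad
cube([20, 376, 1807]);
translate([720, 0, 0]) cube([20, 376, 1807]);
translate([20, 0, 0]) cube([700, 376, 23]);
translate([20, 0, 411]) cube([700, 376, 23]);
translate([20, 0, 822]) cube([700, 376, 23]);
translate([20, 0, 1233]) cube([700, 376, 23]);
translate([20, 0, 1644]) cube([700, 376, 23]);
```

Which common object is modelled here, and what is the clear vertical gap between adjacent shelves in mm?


A bookshelf. The clear shelf gap is 388 mm.

Two tall side panels with 5 horizontal boards between them — a bookshelf. The first two shelf undersides are at z = 0 and z = 411; with shelf thickness 23, the clear gap is 411 − 0 − 23 = 388 mm.


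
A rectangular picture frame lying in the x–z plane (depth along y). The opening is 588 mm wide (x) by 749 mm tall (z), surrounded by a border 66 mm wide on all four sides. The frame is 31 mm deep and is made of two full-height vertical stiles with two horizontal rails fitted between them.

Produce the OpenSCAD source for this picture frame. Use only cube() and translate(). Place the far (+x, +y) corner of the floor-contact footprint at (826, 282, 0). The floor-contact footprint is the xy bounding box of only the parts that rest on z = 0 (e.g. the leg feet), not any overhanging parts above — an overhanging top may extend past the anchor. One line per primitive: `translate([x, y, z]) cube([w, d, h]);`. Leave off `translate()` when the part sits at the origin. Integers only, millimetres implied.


translate([106, 251, 0]) cube([66, 31, 881]);
translate([760, 251, 0]) cube([66, 31, 881]);
translate([172, 251, 0]) cube([588, 31, 66]);
translate([172, 251, 815]) cube([588, 31, 66]);


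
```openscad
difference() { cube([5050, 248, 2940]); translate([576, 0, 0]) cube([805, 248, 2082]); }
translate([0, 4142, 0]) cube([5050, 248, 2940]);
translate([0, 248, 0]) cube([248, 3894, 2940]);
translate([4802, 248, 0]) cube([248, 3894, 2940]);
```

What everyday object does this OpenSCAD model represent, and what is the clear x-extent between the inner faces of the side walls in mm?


A single room. The interior width is 4554 mm.

Four walls enclosing a rectangle with a door in the front wall — a room. Outside width 5050 minus two 248 mm walls gives 4554 mm.


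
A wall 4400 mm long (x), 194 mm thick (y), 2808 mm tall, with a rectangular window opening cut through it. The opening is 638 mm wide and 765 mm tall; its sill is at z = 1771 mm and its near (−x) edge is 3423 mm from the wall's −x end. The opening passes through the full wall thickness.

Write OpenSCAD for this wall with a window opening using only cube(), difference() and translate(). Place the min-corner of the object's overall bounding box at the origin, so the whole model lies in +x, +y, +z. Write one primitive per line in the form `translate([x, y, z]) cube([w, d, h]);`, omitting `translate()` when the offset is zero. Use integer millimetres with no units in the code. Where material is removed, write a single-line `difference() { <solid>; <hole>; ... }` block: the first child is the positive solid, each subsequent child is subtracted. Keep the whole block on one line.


difference() { cube([4400, 194, 2808]); translate([3423, 0, 1771]) cube([638, 194, 765]); }


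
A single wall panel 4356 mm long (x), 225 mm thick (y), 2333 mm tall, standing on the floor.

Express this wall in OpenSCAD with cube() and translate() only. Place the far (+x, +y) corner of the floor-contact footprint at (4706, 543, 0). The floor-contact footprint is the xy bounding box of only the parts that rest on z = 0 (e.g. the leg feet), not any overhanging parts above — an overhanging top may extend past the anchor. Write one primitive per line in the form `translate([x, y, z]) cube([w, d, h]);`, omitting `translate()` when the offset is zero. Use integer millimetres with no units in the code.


translate([350, 318, 0]) cube([4356, 225, 2333]);


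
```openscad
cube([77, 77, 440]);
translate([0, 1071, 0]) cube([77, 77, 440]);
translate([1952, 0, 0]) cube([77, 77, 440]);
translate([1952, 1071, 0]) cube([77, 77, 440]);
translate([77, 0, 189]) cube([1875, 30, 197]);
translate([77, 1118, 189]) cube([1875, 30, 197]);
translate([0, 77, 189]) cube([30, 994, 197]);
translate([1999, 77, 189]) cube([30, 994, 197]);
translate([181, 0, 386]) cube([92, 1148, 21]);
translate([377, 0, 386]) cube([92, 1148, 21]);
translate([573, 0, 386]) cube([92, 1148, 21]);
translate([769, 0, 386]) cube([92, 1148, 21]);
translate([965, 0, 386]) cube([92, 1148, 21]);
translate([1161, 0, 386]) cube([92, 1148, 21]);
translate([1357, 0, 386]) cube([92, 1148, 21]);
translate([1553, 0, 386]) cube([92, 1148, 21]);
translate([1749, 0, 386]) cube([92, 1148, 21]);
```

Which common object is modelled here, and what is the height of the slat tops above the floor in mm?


A bed frame. The slat-top height is 407 mm.

Four posts, four rails, and a row of slats — a bed frame. Slats sit on the rails at z = 189 + 197 = 386; with slat thickness 21, the top is 407 mm.


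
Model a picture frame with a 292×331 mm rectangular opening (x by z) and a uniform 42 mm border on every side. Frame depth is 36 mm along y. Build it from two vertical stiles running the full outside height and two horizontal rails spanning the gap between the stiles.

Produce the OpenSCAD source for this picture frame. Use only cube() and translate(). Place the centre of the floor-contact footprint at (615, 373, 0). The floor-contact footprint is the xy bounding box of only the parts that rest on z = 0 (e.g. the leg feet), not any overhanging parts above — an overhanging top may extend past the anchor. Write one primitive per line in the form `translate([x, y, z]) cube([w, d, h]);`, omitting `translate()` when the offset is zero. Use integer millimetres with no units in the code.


translate([427, 355, 0]) cube([42, 36, 415]);
translate([761, 355, 0]) cube([42, 36, 415]);
translate([469, 355, 0]) cube([292, 36, 42]);
translate([469, 355, 373]) cube([292, 36, 42]);


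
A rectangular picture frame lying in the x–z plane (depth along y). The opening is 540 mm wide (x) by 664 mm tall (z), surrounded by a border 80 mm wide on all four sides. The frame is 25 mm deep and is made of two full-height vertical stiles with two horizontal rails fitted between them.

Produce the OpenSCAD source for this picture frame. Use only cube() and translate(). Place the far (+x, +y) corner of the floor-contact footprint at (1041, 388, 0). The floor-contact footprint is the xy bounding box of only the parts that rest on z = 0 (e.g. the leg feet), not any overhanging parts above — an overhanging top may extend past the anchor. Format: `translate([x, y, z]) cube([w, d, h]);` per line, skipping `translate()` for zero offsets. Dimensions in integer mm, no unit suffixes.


translate([341, 363, 0]) cube([80, 25, 824]);
translate([961, 363, 0]) cube([80, 25, 824]);
translate([421, 363, 0]) cube([540, 25, 80]);
translate([421, 363, 744]) cube([540, 25, 80]);


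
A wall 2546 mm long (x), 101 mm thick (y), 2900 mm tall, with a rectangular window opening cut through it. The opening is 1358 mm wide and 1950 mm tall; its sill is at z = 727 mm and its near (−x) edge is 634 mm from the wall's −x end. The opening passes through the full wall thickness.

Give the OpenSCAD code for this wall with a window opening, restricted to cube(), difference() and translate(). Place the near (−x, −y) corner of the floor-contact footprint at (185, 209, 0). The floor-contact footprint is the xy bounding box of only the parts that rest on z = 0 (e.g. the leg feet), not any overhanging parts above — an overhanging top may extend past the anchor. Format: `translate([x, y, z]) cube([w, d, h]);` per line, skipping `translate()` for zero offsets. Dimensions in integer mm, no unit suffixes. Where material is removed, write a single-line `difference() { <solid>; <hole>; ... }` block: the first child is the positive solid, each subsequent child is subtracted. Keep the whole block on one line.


difference() { translate([185, 209, 0]) cube([2546, 101, 2900]); translate([819, 209, 727]) cube([1358, 101, 1950]); }


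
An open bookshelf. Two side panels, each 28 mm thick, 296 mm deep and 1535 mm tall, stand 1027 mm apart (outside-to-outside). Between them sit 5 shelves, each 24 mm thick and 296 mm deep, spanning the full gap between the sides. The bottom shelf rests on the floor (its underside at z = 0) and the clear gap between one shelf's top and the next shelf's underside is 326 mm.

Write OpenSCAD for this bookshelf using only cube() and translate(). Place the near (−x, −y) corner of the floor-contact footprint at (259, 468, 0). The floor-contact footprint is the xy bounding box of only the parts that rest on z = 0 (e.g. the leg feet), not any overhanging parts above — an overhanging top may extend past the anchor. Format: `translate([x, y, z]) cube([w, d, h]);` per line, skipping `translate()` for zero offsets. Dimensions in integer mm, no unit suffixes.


translate([259, 468, 0]) cube([28, 296, 1535]);
translate([1258, 468, 0]) cube([28, 296, 1535]);
translate([287, 468, 0]) cube([971, 296, 24]);
translate([287, 468, 350]) cube([971, 296, 24]);
translate([287, 468, 700]) cube([971, 296, 24]);
translate([287, 468, 1050]) cube([971, 296, 24]);
translate([287, 468, 1400]) cube([971, 296, 24]);


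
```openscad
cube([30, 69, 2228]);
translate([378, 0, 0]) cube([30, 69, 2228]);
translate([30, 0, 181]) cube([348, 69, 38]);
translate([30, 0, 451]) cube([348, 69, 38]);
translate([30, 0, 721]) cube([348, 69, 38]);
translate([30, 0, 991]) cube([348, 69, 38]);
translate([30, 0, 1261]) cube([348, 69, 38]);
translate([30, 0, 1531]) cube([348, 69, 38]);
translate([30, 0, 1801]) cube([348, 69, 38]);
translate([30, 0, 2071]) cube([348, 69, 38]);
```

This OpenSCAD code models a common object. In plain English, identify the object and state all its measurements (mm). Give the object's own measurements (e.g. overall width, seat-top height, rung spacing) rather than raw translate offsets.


A straight ladder. Two 30×69 mm vertical rails, 2228 mm tall, stand 408 mm apart (outside-to-outside) with their front faces coplanar on the −y side. 8 rungs, each 69 mm deep and 38 mm tall, span between the inner faces of the rails, front faces flush with the rails. The lowest rung's underside is at z = 181 mm and rungs are spaced 270 mm apart (underside to underside).


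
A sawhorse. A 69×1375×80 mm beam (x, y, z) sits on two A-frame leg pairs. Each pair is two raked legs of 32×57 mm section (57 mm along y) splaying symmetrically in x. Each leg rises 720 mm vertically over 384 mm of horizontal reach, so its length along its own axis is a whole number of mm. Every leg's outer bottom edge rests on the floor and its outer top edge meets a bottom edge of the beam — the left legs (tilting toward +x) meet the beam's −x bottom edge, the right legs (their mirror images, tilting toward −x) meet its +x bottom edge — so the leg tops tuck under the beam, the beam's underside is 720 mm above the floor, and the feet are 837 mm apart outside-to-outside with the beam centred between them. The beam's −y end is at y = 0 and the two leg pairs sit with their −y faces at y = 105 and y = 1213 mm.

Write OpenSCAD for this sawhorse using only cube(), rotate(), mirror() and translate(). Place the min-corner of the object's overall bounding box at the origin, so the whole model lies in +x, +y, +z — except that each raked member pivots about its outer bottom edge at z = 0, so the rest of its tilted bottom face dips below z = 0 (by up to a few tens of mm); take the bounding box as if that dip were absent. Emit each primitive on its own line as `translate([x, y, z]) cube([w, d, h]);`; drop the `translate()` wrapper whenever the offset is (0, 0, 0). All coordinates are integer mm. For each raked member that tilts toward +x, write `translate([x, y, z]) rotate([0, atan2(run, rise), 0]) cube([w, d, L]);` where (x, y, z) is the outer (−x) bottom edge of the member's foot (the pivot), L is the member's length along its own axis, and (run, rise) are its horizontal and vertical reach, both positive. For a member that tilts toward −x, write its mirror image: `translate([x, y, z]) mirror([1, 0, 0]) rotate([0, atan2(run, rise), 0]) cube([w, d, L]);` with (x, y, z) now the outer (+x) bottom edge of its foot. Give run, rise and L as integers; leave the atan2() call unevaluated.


translate([384, 0, 720]) cube([69, 1375, 80]);
translate([0, 105, 0]) rotate([0, atan2(384, 720), 0]) cube([32, 57, 816]);
translate([837, 105, 0]) mirror([1, 0, 0]) rotate([0, atan2(384, 720), 0]) cube([32, 57, 816]);
translate([0, 1213, 0]) rotate([0, atan2(384, 720), 0]) cube([32, 57, 816]);
translate([837, 1213, 0]) mirror([1, 0, 0]) rotate([0, atan2(384, 720), 0]) cube([32, 57, 816]);


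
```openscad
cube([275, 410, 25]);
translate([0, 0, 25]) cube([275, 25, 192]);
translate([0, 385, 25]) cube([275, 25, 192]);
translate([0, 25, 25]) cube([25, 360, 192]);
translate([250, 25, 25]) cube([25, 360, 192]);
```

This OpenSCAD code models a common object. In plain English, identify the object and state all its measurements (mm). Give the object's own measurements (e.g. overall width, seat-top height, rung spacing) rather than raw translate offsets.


An open-topped rectangular box: outside dimensions 275×410×217 mm, with a uniform wall and base thickness of 25 mm. The base is a full 275×410 slab on the floor; four walls sit on top of the base. The front and back walls (the −y and +y sides) span the full width; the two side walls fit between them.


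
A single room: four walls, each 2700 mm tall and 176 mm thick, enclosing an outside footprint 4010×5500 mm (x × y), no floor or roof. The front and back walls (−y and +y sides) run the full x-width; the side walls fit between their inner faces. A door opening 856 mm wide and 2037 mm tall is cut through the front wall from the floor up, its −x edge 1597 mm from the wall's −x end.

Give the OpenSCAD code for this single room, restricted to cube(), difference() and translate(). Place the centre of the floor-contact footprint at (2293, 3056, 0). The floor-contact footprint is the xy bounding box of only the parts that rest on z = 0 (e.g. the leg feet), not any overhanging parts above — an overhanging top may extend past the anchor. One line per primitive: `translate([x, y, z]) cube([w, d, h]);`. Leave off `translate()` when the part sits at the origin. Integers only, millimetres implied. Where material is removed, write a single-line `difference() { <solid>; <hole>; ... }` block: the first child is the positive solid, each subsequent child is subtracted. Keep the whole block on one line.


difference() { translate([288, 306, 0]) cube([4010, 176, 2700]); translate([1885, 306, 0]) cube([856, 176, 2037]); }
translate([288, 5630, 0]) cube([4010, 176, 2700]);
translate([288, 482, 0]) cube([176, 5148, 2700]);
translate([4122, 482, 0]) cube([176, 5148, 2700]);
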